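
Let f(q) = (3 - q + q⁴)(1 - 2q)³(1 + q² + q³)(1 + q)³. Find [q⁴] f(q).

(3 - q + q⁴) has coefficients 3,-1,0,0,1 for degrees 0…4.
(1 - 2q)³ has coefficients 1,-6,12,-8,0 for degrees 0…4.
Multiplying by (1 + q² + q³) gives running coefficients 1,-6,13,-13,6 for degrees 0…4.
Finally multiplying by (1 + q)³, the product of all factors after the first has coefficients 1,-3,-2,9,0 for degrees 0…4.
[q⁴] = 3·0 − 1·9 + 1·1 = -8.

-8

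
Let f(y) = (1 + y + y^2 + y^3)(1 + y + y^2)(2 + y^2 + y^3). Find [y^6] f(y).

(1 + y + y^2 + y^3) has coefficients 1,1,1,1 for degrees 0…3.
(1 + y + y^2) has coefficients 1,1,1,0,0,0,0 for degrees 0…6.
Finally multiplying by (2 + y^2 + y^3), the product of all factors after the first has coefficients 2,2,3,2,2,1,0 for degrees 0…6.
[y^6] = 1·0 + 1·1 + 1·2 + 1·2 = 5.

5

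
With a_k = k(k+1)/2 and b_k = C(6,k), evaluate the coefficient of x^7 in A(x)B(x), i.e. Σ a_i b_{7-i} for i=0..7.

The convolution is the t^7 coefficient of A(t)B(t).
Σ = 0·0 + 1·1 + 3·6 + 6·15 + 10·20 + 15·15 + 21·6 + 28·1 = 688.

688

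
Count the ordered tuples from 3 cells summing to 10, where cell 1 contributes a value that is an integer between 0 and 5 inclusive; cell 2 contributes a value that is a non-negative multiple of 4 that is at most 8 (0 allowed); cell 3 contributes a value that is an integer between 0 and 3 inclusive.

The generating function for the choices is (1 + q + q² + q³ + q⁴ + q⁵)·(1 + q⁴ + q⁸)·(1 + q + q² + q³); the count is [q¹⁰].
(1 + q + q² + q³ + q⁴ + q⁵) has coefficients 1,1,1,1,1,1 for degrees 0…5.
(1 + q⁴ + q⁸) has coefficients 1,0,0,0,1,0,0,0,1,0,0 for degrees 0…10.
Finally multiplying by (1 + q + q² + q³), the product of all factors after the first has coefficients 1,1,1,1,1,1,1,1,1,1,1 for degrees 0…10.
[q¹⁰] = 1·1 + 1·1 + 1·1 + 1·1 + 1·1 + 1·1 = 6.

6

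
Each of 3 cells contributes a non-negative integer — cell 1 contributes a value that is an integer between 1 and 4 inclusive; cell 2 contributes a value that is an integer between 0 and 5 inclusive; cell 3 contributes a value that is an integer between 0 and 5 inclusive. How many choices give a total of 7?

The generating function for the choices is (x + x^2 + x^3 + x^4)·(1 + x + x^2 + x^3 + x^4 + x^5)·(1 + x + x^2 + x^3 + x^4 + x^5); the count is [x^7].
(x + x^2 + x^3 + x^4) has coefficients 0,1,1,1,1 for degrees 0…4.
(1 + x + x^2 + x^3 + x^4 + x^5) has coefficients 1,1,1,1,1,1,0,0 for degrees 0…7.
Finally multiplying by (1 + x + x^2 + x^3 + x^4 + x^5), the product of all factors after the first has coefficients 1,2,3,4,5,6,5,4 for degrees 0…7.
[x^7] = 1·5 + 1·6 + 1·5 + 1·4 = 20.

20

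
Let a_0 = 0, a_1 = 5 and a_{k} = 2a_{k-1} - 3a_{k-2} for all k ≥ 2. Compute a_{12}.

The ordinary generating function has denominator 1 - 2y + 3y^2.
Iterating the recurrence: a_0,…,a_{12} = 0, 5, 10, 5, -20, -55, -50, 65, 280, 365, -110, -1315, -2300.

-2300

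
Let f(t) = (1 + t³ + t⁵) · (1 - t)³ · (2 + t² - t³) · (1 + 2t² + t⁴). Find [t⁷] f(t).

19

(1 + t³ + t⁵) has coefficients 1,0,0,1,0,1 for degrees 0…5.
(1 - t)³ has coefficients 1,-3,3,-1,0,0,0,0 for degrees 0…7.
Multiplying by (2 + t² - t³) gives running coefficients 2,-6,7,-6,6,-4,1,0 for degrees 0…7.
Finally multiplying by (1 + 2t² + t⁴), the product of all factors after the first has coefficients 2,-6,11,-18,22,-22,20,-14 for degrees 0…7.
[t⁷] = 1·(-14) + 1·22 + 1·11 = 19.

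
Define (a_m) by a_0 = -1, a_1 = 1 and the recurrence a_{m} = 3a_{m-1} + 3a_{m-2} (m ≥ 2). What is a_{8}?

The ordinary generating function has denominator 1 - 3z - 3z^2.
Iterating the recurrence: a_0,…,a_{8} = -1, 1, 0, 3, 9, 36, 135, 513, 1944.

1944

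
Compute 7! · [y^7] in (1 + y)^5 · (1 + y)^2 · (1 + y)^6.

The EGF product rule gives c_7 = Σ_{k_1+k_2+k_3=7} C(7; k_1,k_2,k_3) · ∏ g_i(k_i), where (1+y)^5 gives the falling factorial (5)_k; (1+y)^2 gives the falling factorial (2)_k; (1+y)^6 gives the falling factorial (6)_k.
g_1(k) for k = 0…7: 1, 5, 20, 60, 120, 120, 0, 0.
g_2(k) for k = 0…7: 1, 2, 2, 0, 0, 0, 0, 0.
g_3(k) for k = 0…7: 1, 6, 30, 120, 360, 720, 720, 0.
First combine the last two factors: h(k) = Σ_j C(k,j)·g_2(j)·g_3(k−j) for k = 0…7: 1, 8, 56, 336, 1680, 6720, 20160, 40320.
c_7 = Σ_k C(7,k)·g_1(k)·h(7−k) = 1·1·40320 + 7·5·20160 + 21·20·6720 + 35·60·1680 + 35·120·336 + 21·120·56 = 40320 + 705600 + 2822400 + 3528000 + 1411200 + 141120 = 8648640.

8648640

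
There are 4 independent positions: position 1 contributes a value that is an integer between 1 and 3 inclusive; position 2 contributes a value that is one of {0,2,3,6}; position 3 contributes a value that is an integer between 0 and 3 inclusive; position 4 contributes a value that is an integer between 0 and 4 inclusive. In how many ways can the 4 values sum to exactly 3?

7

The generating function for the choices is (q + q^2 + q^3)·(1 + q^2 + q^3 + q^6)·(1 + q + q^2 + q^3)·(1 + q + q^2 + q^3 + q^4); the count is [q^3].
(q + q^2 + q^3) has coefficients 0,1,1,1 for degrees 0…3.
(1 + q^2 + q^3 + q^6) has coefficients 1,0,1,1 for degrees 0…3.
Multiplying by (1 + q + q^2 + q^3) gives running coefficients 1,1,2,3 for degrees 0…3.
Finally multiplying by (1 + q + q^2 + q^3 + q^4), the product of all factors after the first has coefficients 1,2,4,7 for degrees 0…3.
[q^3] = 1·4 + 1·2 + 1·1 = 7.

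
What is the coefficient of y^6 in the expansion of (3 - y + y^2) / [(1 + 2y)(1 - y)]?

161

The denominator gives the recurrence a_n = −a_(n−1) + 2a_(n−2) for n ≥ 3; the numerator fixes a_0 = 3, a_1 = -4, a_2 = 11.
Iterating: 3, -4, 11, -19, 41, -79, 161, so a_6 = 161.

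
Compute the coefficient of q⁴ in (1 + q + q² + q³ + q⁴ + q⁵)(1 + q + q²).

3

(1 + q + q² + q³ + q⁴ + q⁵) has coefficients 1,1,1,1,1 for degrees 0…4.
(1 + q + q²) has coefficients 1,1,1,0,0 for degrees 0…4.
[q⁴] = 1·0 + 1·0 + 1·1 + 1·1 + 1·1 = 3.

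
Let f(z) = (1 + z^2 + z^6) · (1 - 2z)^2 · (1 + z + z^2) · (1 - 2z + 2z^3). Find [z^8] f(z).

(1 + z^2 + z^6) has coefficients 1,0,1,0,0,0,1 for degrees 0…6.
(1 - 2z)^2 has coefficients 1,-4,4,0,0,0,0,0,0 for degrees 0…8.
Multiplying by (1 + z + z^2) gives running coefficients 1,-3,1,0,4,0,0,0,0 for degrees 0…8.
Finally multiplying by (1 - 2z + 2z^3), the product of all factors after the first has coefficients 1,-5,7,0,-2,-6,0,8,0 for degrees 0…8.
[z^8] = 1·0 + 1·0 + 1·7 = 7.

7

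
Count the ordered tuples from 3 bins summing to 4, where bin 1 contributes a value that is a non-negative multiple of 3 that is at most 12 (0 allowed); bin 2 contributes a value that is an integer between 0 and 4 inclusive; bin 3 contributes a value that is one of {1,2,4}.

The generating function for the choices is (1 + q³ + q⁶ + q⁹ + q¹²)·(1 + q + q² + q³ + q⁴)·(q + q² + q⁴); the count is [q⁴].
(1 + q³ + q⁶ + q⁹ + q¹²) has coefficients 1,0,0,1,0 for degrees 0…4.
(1 + q + q² + q³ + q⁴) has coefficients 1,1,1,1,1 for degrees 0…4.
Finally multiplying by (q + q² + q⁴), the product of all factors after the first has coefficients 0,1,2,2,3 for degrees 0…4.
[q⁴] = 1·3 + 1·1 = 4.

4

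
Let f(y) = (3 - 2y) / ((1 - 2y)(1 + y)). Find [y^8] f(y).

343

Partial fractions give a closed form: a_n = (4/3)·2^n + (5/3)·(-1)^n.
At n = 8: a_8 = 343.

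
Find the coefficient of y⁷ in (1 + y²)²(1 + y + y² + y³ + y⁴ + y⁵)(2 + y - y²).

(1 + y²)² has coefficients 1,0,2,0,1 for degrees 0…4.
(1 + y + y² + y³ + y⁴ + y⁵) has coefficients 1,1,1,1,1,1,0,0 for degrees 0…7.
Finally multiplying by (2 + y - y²), the product of all factors after the first has coefficients 2,3,2,2,2,2,0,-1 for degrees 0…7.
[y⁷] = 1·(-1) + 2·2 + 1·2 = 5.

5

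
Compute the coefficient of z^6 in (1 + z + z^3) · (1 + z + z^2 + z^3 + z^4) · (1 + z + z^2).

(1 + z + z^3) has coefficients 1,1,0,1 for degrees 0…3.
(1 + z + z^2 + z^3 + z^4) has coefficients 1,1,1,1,1,0,0 for degrees 0…6.
Finally multiplying by (1 + z + z^2), the product of all factors after the first has coefficients 1,2,3,3,3,2,1 for degrees 0…6.
[z^6] = 1·1 + 1·2 + 1·3 = 6.

6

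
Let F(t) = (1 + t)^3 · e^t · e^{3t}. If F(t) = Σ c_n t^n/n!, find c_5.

9664

The EGF product rule gives c_5 = Σ_{k_1+k_2+k_3=5} C(5; k_1,k_2,k_3) · ∏ g_i(k_i), where (1+t)^3 gives the falling factorial (3)_k; e^t gives (1)^k; e^{3t} gives (3)^k.
g_1(k) for k = 0…5: 1, 3, 6, 6, 0, 0.
g_2(k) for k = 0…5: 1, 1, 1, 1, 1, 1.
g_3(k) for k = 0…5: 1, 3, 9, 27, 81, 243.
First combine the last two factors: h(k) = Σ_j C(k,j)·g_2(j)·g_3(k−j) for k = 0…5: 1, 4, 16, 64, 256, 1024.
c_5 = Σ_k C(5,k)·g_1(k)·h(5−k) = 1·1·1024 + 5·3·256 + 10·6·64 + 10·6·16 = 1024 + 3840 + 3840 + 960 = 9664.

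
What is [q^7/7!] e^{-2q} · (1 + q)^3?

The EGF product rule gives c_7 = Σ_{k_1+k_2=7} C(7; k_1,k_2) · ∏ g_i(k_i), where e^{-2q} gives (-2)^k; (1+q)^3 gives the falling factorial (3)_k.
g_1(k) for k = 0…7: 1, -2, 4, -8, 16, -32, 64, -128.
g_2(k) for k = 0…7: 1, 3, 6, 6, 0, 0, 0, 0.
c_7 = Σ_k C(7,k)·g_1(k)·g_2(7−k) = 35·16·6 + 21·(-32)·6 + 7·64·3 + 1·(-128)·1 = 3360 − 4032 + 1344 − 128 = 544.

544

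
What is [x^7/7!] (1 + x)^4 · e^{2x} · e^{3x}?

1933125

The EGF product rule gives c_7 = Σ_{k_1+k_2+k_3=7} C(7; k_1,k_2,k_3) · ∏ g_i(k_i), where (1+x)^4 gives the falling factorial (4)_k; e^{2x} gives (2)^k; e^{3x} gives (3)^k.
g_1(k) for k = 0…7: 1, 4, 12, 24, 24, 0, 0, 0.
g_2(k) for k = 0…7: 1, 2, 4, 8, 16, 32, 64, 128.
g_3(k) for k = 0…7: 1, 3, 9, 27, 81, 243, 729, 2187.
First combine the last two factors: h(k) = Σ_j C(k,j)·g_2(j)·g_3(k−j) for k = 0…7: 1, 5, 25, 125, 625, 3125, 15625, 78125.
c_7 = Σ_k C(7,k)·g_1(k)·h(7−k) = 1·1·78125 + 7·4·15625 + 21·12·3125 + 35·24·625 + 35·24·125 = 78125 + 437500 + 787500 + 525000 + 105000 = 1933125.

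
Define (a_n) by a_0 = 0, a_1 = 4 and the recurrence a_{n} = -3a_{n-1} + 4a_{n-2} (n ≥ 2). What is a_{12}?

The ordinary generating function has denominator 1 + 3z - 4z^2.
Iterating the recurrence: a_0,…,a_{12} = 0, 4, -12, 52, -204, 820, -3276, 13108, -52428, 209716, -838860, 3355444, -13421772.

-13421772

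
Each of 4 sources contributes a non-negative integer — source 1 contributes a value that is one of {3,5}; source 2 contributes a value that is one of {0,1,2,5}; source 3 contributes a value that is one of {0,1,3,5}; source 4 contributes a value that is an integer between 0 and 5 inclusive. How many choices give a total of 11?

22

The generating function for the choices is (x³ + x⁵)·(1 + x + x² + x⁵)·(1 + x + x³ + x⁵)·(1 + x + x² + x³ + x⁴ + x⁵); the count is [x¹¹].
(x³ + x⁵) has coefficients 0,0,0,1,0,1 for degrees 0…5.
(1 + x + x² + x⁵) has coefficients 1,1,1,0,0,1,0,0,0,0,0,0 for degrees 0…11.
Multiplying by (1 + x + x³ + x⁵) gives running coefficients 1,2,2,2,1,3,2,1,1,0,1,0 for degrees 0…11.
Finally multiplying by (1 + x + x² + x³ + x⁴ + x⁵), the product of all factors after the first has coefficients 1,3,5,7,8,11,12,11,10,8,8,5 for degrees 0…11.
[x¹¹] = 1·10 + 1·12 = 22.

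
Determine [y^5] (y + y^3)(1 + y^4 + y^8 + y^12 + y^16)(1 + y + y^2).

(y + y^3) has coefficients 0,1,0,1 for degrees 0…3.
(1 + y^4 + y^8 + y^12 + y^16) has coefficients 1,0,0,0,1,0 for degrees 0…5.
Finally multiplying by (1 + y + y^2), the product of all factors after the first has coefficients 1,1,1,0,1,1 for degrees 0…5.
[y^5] = 1·1 + 1·1 = 2.

2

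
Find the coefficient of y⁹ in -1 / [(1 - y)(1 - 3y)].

-29524

The denominator gives the recurrence a_n = 4a_(n−1) − 3a_(n−2) for n ≥ 2; the numerator fixes a_0 = -1, a_1 = -4.
Iterating: -1, -4, -13, -40, -121, -364, -1093, -3280, -9841, -29524, so a_9 = -29524.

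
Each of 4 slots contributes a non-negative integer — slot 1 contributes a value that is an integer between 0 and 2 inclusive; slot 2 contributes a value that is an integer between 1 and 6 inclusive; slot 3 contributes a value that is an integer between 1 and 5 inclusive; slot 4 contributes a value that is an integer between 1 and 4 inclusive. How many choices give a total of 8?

41

The generating function for the choices is (1 + z + z²)·(z + z² + z³ + z⁴ + z⁵ + z⁶)·(z + z² + z³ + z⁴ + z⁵)·(z + z² + z³ + z⁴); the count is [z⁸].
(1 + z + z²) has coefficients 1,1,1 for degrees 0…2.
(z + z² + z³ + z⁴ + z⁵ + z⁶) has coefficients 0,1,1,1,1,1,1,0,0 for degrees 0…8.
Multiplying by (z + z² + z³ + z⁴ + z⁵) gives running coefficients 0,0,1,2,3,4,5,5,4 for degrees 0…8.
Finally multiplying by (z + z² + z³ + z⁴), the product of all factors after the first has coefficients 0,0,0,1,3,6,10,14,17 for degrees 0…8.
[z⁸] = 1·17 + 1·14 + 1·10 = 41.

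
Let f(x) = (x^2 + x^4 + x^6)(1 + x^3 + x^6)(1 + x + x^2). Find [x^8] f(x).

3

(x^2 + x^4 + x^6) has coefficients 0,0,1,0,1,0,1 for degrees 0…6.
(1 + x^3 + x^6) has coefficients 1,0,0,1,0,0,1,0,0 for degrees 0…8.
Finally multiplying by (1 + x + x^2), the product of all factors after the first has coefficients 1,1,1,1,1,1,1,1,1 for degrees 0…8.
[x^8] = 1·1 + 1·1 + 1·1 = 3.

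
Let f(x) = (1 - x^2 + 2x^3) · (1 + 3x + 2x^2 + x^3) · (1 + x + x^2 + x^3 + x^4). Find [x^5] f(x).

(1 - x^2 + 2x^3) has coefficients 1,0,-1,2 for degrees 0…3.
(1 + 3x + 2x^2 + x^3) has coefficients 1,3,2,1,0,0 for degrees 0…5.
Finally multiplying by (1 + x + x^2 + x^3 + x^4), the product of all factors after the first has coefficients 1,4,6,7,7,6 for degrees 0…5.
[x^5] = 1·6 − 1·7 + 2·6 = 11.

11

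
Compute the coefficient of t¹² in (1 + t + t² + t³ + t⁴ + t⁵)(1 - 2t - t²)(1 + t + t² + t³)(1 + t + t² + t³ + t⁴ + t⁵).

(1 + t + t² + t³ + t⁴ + t⁵) has coefficients 1,1,1,1,1,1 for degrees 0…5.
(1 - 2t - t²) has coefficients 1,-2,-1,0,0,0,0,0,0,0,0,0,0 for degrees 0…12.
Multiplying by (1 + t + t² + t³) gives running coefficients 1,-1,-2,-2,-3,-1,0,0,0,0,0,0,0 for degrees 0…12.
Finally multiplying by (1 + t + t² + t³ + t⁴ + t⁵), the product of all factors after the first has coefficients 1,0,-2,-4,-7,-8,-9,-8,-6,-4,-1,0,0 for degrees 0…12.
[t¹²] = 1·0 + 1·0 + 1·(-1) + 1·(-4) + 1·(-6) + 1·(-8) = -19.

-19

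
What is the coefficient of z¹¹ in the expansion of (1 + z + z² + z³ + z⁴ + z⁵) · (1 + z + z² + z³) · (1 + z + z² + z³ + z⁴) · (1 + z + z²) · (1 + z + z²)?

90

(1 + z + z² + z³ + z⁴ + z⁵) has coefficients 1,1,1,1,1,1 for degrees 0…5.
(1 + z + z² + z³) has coefficients 1,1,1,1,0,0,0,0,0,0,0,0 for degrees 0…11.
Multiplying by (1 + z + z² + z³ + z⁴) gives running coefficients 1,2,3,4,4,3,2,1,0,0,0,0 for degrees 0…11.
Multiplying by (1 + z + z²) gives running coefficients 1,3,6,9,11,11,9,6,3,1,0,0 for degrees 0…11.
Finally multiplying by (1 + z + z²), the product of all factors after the first has coefficients 1,4,10,18,26,31,31,26,18,10,4,1 for degrees 0…11.
[z¹¹] = 1·1 + 1·4 + 1·10 + 1·18 + 1·26 + 1·31 = 90.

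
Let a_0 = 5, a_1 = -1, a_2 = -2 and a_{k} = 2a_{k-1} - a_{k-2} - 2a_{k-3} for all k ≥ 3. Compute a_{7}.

59

The ordinary generating function has denominator 1 - 2q + q^2 + 2q^3.
Iterating the recurrence: a_0,…,a_{7} = 5, -1, -2, -13, -22, -27, -6, 59.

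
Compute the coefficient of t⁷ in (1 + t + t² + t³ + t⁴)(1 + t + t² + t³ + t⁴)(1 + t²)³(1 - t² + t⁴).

16

(1 + t + t² + t³ + t⁴) has coefficients 1,1,1,1,1 for degrees 0…4.
(1 + t + t² + t³ + t⁴) has coefficients 1,1,1,1,1,0,0,0 for degrees 0…7.
Multiplying by (1 + t²)³ gives running coefficients 1,1,4,4,7,6,7,4 for degrees 0…7.
Finally multiplying by (1 - t² + t⁴), the product of all factors after the first has coefficients 1,1,3,3,4,3,4,2 for degrees 0…7.
[t⁷] = 1·2 + 1·4 + 1·3 + 1·4 + 1·3 = 16.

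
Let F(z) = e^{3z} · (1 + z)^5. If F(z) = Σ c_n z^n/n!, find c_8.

2180601

The EGF product rule gives c_8 = Σ_{k_1+k_2=8} C(8; k_1,k_2) · ∏ g_i(k_i), where e^{3z} gives (3)^k; (1+z)^5 gives the falling factorial (5)_k.
g_1(k) for k = 0…8: 1, 3, 9, 27, 81, 243, 729, 2187, 6561.
g_2(k) for k = 0…8: 1, 5, 20, 60, 120, 120, 0, 0, 0.
c_8 = Σ_k C(8,k)·g_1(k)·g_2(8−k) = 56·27·120 + 70·81·120 + 56·243·60 + 28·729·20 + 8·2187·5 + 1·6561·1 = 181440 + 680400 + 816480 + 408240 + 87480 + 6561 = 2180601.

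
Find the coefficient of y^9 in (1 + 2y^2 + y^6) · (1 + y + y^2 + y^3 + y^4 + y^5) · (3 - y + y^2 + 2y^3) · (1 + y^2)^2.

(1 + 2y^2 + y^6) has coefficients 1,0,2,0,0,0,1 for degrees 0…6.
(1 + y + y^2 + y^3 + y^4 + y^5) has coefficients 1,1,1,1,1,1,0,0,0,0 for degrees 0…9.
Multiplying by (3 - y + y^2 + 2y^3) gives running coefficients 3,2,3,5,5,5,2,3,2,0 for degrees 0…9.
Finally multiplying by (1 + y^2)^2, the product of all factors after the first has coefficients 3,2,9,9,14,17,15,18,11,11 for degrees 0…9.
[y^9] = 1·11 + 2·18 + 1·9 = 56.

56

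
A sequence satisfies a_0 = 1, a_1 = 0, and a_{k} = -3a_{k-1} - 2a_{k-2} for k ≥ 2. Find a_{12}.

-4094

The ordinary generating function has denominator 1 + 3x + 2x^2.
Iterating the recurrence: a_0,…,a_{12} = 1, 0, -2, 6, -14, 30, -62, 126, -254, 510, -1022, 2046, -4094.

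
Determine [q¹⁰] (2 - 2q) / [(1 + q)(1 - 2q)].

Partial fractions give a closed form: a_n = (4/3)·(-1)^n + (2/3)·2^n.
At n = 10: a_10 = 684.

684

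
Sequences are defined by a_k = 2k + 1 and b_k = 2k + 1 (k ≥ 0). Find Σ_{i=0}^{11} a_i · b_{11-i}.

1156

Write out a_i and b_{11-i} for i = 0,…,11 and sum the products.
Σ = 1·23 + 3·21 + 5·19 + 7·17 + 9·15 + 11·13 + 13·11 + 15·9 + 17·7 + 19·5 + 21·3 + 23·1 = 1156.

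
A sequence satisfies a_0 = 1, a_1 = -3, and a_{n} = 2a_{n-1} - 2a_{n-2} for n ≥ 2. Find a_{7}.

40

The ordinary generating function has denominator 1 - 2t + 2t^2.
Iterating the recurrence: a_0,…,a_{7} = 1, -3, -8, -10, -4, 12, 32, 40.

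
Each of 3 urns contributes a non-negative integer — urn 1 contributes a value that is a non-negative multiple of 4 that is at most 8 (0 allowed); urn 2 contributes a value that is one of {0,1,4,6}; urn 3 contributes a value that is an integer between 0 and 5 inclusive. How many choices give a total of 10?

6

The generating function for the choices is (1 + y⁴ + y⁸)·(1 + y + y⁴ + y⁶)·(1 + y + y² + y³ + y⁴ + y⁵); the count is [y¹⁰].
(1 + y⁴ + y⁸) has coefficients 1,0,0,0,1,0,0,0,1 for degrees 0…8.
(1 + y + y⁴ + y⁶) has coefficients 1,1,0,0,1,0,1,0,0,0,0 for degrees 0…10.
Finally multiplying by (1 + y + y² + y³ + y⁴ + y⁵), the product of all factors after the first has coefficients 1,2,2,2,3,3,3,2,2,2,1 for degrees 0…10.
[y¹⁰] = 1·1 + 1·3 + 1·2 = 6.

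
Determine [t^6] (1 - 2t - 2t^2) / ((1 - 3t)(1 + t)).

61

The denominator gives the recurrence a_n = 2a_(n−1) + 3a_(n−2) for n ≥ 3; the numerator fixes a_0 = 1, a_1 = 0, a_2 = 1.
Iterating: 1, 0, 1, 2, 7, 20, 61, so a_6 = 61.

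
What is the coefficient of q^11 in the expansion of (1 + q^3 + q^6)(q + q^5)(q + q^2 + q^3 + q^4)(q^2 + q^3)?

(1 + q^3 + q^6) has coefficients 1,0,0,1,0,0,1 for degrees 0…6.
(q + q^5) has coefficients 0,1,0,0,0,1,0,0,0,0,0,0 for degrees 0…11.
Multiplying by (q + q^2 + q^3 + q^4) gives running coefficients 0,0,1,1,1,1,1,1,1,1,0,0 for degrees 0…11.
Finally multiplying by (q^2 + q^3), the product of all factors after the first has coefficients 0,0,0,0,1,2,2,2,2,2,2,2 for degrees 0…11.
[q^11] = 1·2 + 1·2 + 1·2 = 6.

6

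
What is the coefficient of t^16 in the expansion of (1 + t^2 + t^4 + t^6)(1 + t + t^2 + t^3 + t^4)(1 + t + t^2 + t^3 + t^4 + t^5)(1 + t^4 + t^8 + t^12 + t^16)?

30

(1 + t^2 + t^4 + t^6) has coefficients 1,0,1,0,1,0,1 for degrees 0…6.
(1 + t + t^2 + t^3 + t^4) has coefficients 1,1,1,1,1,0,0,0,0,0,0,0,0,0,0,0,0 for degrees 0…16.
Multiplying by (1 + t + t^2 + t^3 + t^4 + t^5) gives running coefficients 1,2,3,4,5,5,4,3,2,1,0,0,0,0,0,0,0 for degrees 0…16.
Finally multiplying by (1 + t^4 + t^8 + t^12 + t^16), the product of all factors after the first has coefficients 1,2,3,4,6,7,7,7,8,8,7,7,8,8,7,7,8 for degrees 0…16.
[t^16] = 1·8 + 1·7 + 1·8 + 1·7 = 30.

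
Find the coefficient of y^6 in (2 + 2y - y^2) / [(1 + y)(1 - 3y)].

1397

The denominator gives the recurrence a_n = 2a_(n−1) + 3a_(n−2) for n ≥ 3; the numerator fixes a_0 = 2, a_1 = 6, a_2 = 17.
Iterating: 2, 6, 17, 52, 155, 466, 1397, so a_6 = 1397.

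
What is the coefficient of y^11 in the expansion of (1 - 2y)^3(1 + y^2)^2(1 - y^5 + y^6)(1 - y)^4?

-656

(1 - 2y)^3 has coefficients 1,-6,12,-8 for degrees 0…3.
(1 + y^2)^2 has coefficients 1,0,2,0,1,0,0,0,0,0,0,0 for degrees 0…11.
Multiplying by (1 - y^5 + y^6) gives running coefficients 1,0,2,0,1,-1,1,-2,2,-1,1,0 for degrees 0…11.
Finally multiplying by (1 - y)^4, the product of all factors after the first has coefficients 1,-4,8,-12,14,-13,13,-16,21,-26,26,-20 for degrees 0…11.
[y^11] = 1·(-20) − 6·26 + 12·(-26) − 8·21 = -656.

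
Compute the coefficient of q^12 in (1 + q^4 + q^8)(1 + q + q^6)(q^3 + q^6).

(1 + q^4 + q^8) has coefficients 1,0,0,0,1,0,0,0,1 for degrees 0…8.
(1 + q + q^6) has coefficients 1,1,0,0,0,0,1,0,0,0,0,0,0 for degrees 0…12.
Finally multiplying by (q^3 + q^6), the product of all factors after the first has coefficients 0,0,0,1,1,0,1,1,0,1,0,0,1 for degrees 0…12.
[q^12] = 1·1 + 1·0 + 1·1 = 2.

2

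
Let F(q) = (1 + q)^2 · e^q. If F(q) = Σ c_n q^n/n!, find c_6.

The EGF product rule gives c_6 = Σ_{k_1+k_2=6} C(6; k_1,k_2) · ∏ g_i(k_i), where (1+q)^2 gives the falling factorial (2)_k; e^q gives (1)^k.
g_1(k) for k = 0…6: 1, 2, 2, 0, 0, 0, 0.
g_2(k) for k = 0…6: 1, 1, 1, 1, 1, 1, 1.
c_6 = Σ_k C(6,k)·g_1(k)·g_2(6−k) = 1·1·1 + 6·2·1 + 15·2·1 = 1 + 12 + 30 = 43.

43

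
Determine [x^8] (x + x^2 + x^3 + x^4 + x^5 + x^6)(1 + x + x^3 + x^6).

(x + x^2 + x^3 + x^4 + x^5 + x^6) has coefficients 0,1,1,1,1,1,1 for degrees 0…6.
(1 + x + x^3 + x^6) has coefficients 1,1,0,1,0,0,1,0,0 for degrees 0…8.
[x^8] = 1·0 + 1·1 + 1·0 + 1·0 + 1·1 + 1·0 = 2.

2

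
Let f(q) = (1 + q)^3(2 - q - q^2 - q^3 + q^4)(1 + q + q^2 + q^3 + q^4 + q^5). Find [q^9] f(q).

-4

(1 + q)^3 has coefficients 1,3,3,1 for degrees 0…3.
(2 - q - q^2 - q^3 + q^4) has coefficients 2,-1,-1,-1,1,0,0,0,0,0 for degrees 0…9.
Finally multiplying by (1 + q + q^2 + q^3 + q^4 + q^5), the product of all factors after the first has coefficients 2,1,0,-1,0,0,-2,-1,0,1 for degrees 0…9.
[q^9] = 1·1 + 3·0 + 3·(-1) + 1·(-2) = -4.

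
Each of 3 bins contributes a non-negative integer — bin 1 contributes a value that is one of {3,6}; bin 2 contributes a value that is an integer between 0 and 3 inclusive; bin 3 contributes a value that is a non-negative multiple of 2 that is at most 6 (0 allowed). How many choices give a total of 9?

4

The generating function for the choices is (t^3 + t^6)·(1 + t + t^2 + t^3)·(1 + t^2 + t^4 + t^6); the count is [t^9].
(t^3 + t^6) has coefficients 0,0,0,1,0,0,1 for degrees 0…6.
(1 + t + t^2 + t^3) has coefficients 1,1,1,1,0,0,0,0,0,0 for degrees 0…9.
Finally multiplying by (1 + t^2 + t^4 + t^6), the product of all factors after the first has coefficients 1,1,2,2,2,2,2,2,1,1 for degrees 0…9.
[t^9] = 1·2 + 1·2 = 4.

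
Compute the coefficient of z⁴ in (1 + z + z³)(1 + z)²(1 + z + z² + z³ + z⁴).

(1 + z + z³) has coefficients 1,1,0,1 for degrees 0…3.
(1 + z)² has coefficients 1,2,1,0,0 for degrees 0…4.
Finally multiplying by (1 + z + z² + z³ + z⁴), the product of all factors after the first has coefficients 1,3,4,4,4 for degrees 0…4.
[z⁴] = 1·4 + 1·4 + 1·3 = 11.

11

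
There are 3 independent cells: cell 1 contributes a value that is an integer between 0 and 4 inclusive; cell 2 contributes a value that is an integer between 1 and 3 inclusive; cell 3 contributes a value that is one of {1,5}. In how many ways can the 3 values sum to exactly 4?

The generating function for the choices is (1 + x + x^2 + x^3 + x^4)·(x + x^2 + x^3)·(x + x^5); the count is [x^4].
(1 + x + x^2 + x^3 + x^4) has coefficients 1,1,1,1,1 for degrees 0…4.
(x + x^2 + x^3) has coefficients 0,1,1,1,0 for degrees 0…4.
Finally multiplying by (x + x^5), the product of all factors after the first has coefficients 0,0,1,1,1 for degrees 0…4.
[x^4] = 1·1 + 1·1 + 1·1 + 1·0 + 1·0 = 3.

3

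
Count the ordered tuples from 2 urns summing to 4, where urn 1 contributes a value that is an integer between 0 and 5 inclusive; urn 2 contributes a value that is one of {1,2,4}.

The generating function for the choices is (1 + q + q² + q³ + q⁴ + q⁵)·(q + q² + q⁴); the count is [q⁴].
(1 + q + q² + q³ + q⁴ + q⁵) has coefficients 1,1,1,1,1 for degrees 0…4.
(q + q² + q⁴) has coefficients 0,1,1,0,1 for degrees 0…4.
[q⁴] = 1·1 + 1·0 + 1·1 + 1·1 + 1·0 = 3.

3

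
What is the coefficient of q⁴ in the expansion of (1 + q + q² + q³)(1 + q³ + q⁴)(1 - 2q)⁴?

(1 + q + q² + q³) has coefficients 1,1,1,1 for degrees 0…3.
(1 + q³ + q⁴) has coefficients 1,0,0,1,1 for degrees 0…4.
Finally multiplying by (1 - 2q)⁴, the product of all factors after the first has coefficients 1,-8,24,-31,9 for degrees 0…4.
[q⁴] = 1·9 + 1·(-31) + 1·24 + 1·(-8) = -6.

-6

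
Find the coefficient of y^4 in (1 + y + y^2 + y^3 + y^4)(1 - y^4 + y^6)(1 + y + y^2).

2

(1 + y + y^2 + y^3 + y^4) has coefficients 1,1,1,1,1 for degrees 0…4.
(1 - y^4 + y^6) has coefficients 1,0,0,0,-1 for degrees 0…4.
Finally multiplying by (1 + y + y^2), the product of all factors after the first has coefficients 1,1,1,0,-1 for degrees 0…4.
[y^4] = 1·(-1) + 1·0 + 1·1 + 1·1 + 1·1 = 2.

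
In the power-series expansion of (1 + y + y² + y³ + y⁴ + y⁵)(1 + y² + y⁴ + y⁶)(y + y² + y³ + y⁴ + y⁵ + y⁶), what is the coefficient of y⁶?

12

(1 + y + y² + y³ + y⁴ + y⁵) has coefficients 1,1,1,1,1,1 for degrees 0…5.
(1 + y² + y⁴ + y⁶) has coefficients 1,0,1,0,1,0,1 for degrees 0…6.
Finally multiplying by (y + y² + y³ + y⁴ + y⁵ + y⁶), the product of all factors after the first has coefficients 0,1,1,2,2,3,3 for degrees 0…6.
[y⁶] = 1·3 + 1·3 + 1·2 + 1·2 + 1·1 + 1·1 = 12.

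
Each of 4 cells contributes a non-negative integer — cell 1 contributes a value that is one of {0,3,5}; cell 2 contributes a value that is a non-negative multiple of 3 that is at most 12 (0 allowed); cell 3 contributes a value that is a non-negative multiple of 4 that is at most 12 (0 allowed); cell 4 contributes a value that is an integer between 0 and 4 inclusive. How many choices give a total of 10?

The generating function for the choices is (1 + q³ + q⁵)·(1 + q³ + q⁶ + q⁹ + q¹²)·(1 + q⁴ + q⁸ + q¹²)·(1 + q + q² + q³ + q⁴); the count is [q¹⁰].
(1 + q³ + q⁵) has coefficients 1,0,0,1,0,1 for degrees 0…5.
(1 + q³ + q⁶ + q⁹ + q¹²) has coefficients 1,0,0,1,0,0,1,0,0,1,0 for degrees 0…10.
Multiplying by (1 + q⁴ + q⁸ + q¹²) gives running coefficients 1,0,0,1,1,0,1,1,1,1,1 for degrees 0…10.
Finally multiplying by (1 + q + q² + q³ + q⁴), the product of all factors after the first has coefficients 1,1,1,2,3,2,3,4,4,4,5 for degrees 0…10.
[q¹⁰] = 1·5 + 1·4 + 1·2 = 11.

11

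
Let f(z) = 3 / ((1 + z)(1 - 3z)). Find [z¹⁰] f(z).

132861

Partial fractions give a closed form: a_n = (3/4)·(-1)^n + (9/4)·3^n.
At n = 10: a_10 = 132861.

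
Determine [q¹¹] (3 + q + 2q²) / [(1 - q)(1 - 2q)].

The denominator gives the recurrence a_n = 3a_(n−1) − 2a_(n−2) for n ≥ 3; the numerator fixes a_0 = 3, a_1 = 10, a_2 = 26.
Iterating: 3, 10, 26, 58, 122, 250, 506, 1018, 2042, 4090, 8186, 16378, so a_11 = 16378.

16378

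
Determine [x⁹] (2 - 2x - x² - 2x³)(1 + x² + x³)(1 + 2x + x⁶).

-2

(2 - 2x - x² - 2x³) has coefficients 2,-2,-1,-2 for degrees 0…3.
(1 + x² + x³) has coefficients 1,0,1,1,0,0,0,0,0,0 for degrees 0…9.
Finally multiplying by (1 + 2x + x⁶), the product of all factors after the first has coefficients 1,2,1,3,2,0,1,0,1,1 for degrees 0…9.
[x⁹] = 2·1 − 2·1 − 1·0 − 2·1 = -2.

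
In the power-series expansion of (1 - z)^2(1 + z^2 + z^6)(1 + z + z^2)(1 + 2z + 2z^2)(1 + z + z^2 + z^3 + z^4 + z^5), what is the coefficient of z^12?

(1 - z)^2 has coefficients 1,-2,1 for degrees 0…2.
(1 + z^2 + z^6) has coefficients 1,0,1,0,0,0,1,0,0,0,0,0,0 for degrees 0…12.
Multiplying by (1 + z + z^2) gives running coefficients 1,1,2,1,1,0,1,1,1,0,0,0,0 for degrees 0…12.
Multiplying by (1 + 2z + 2z^2) gives running coefficients 1,3,6,7,7,4,3,3,5,4,2,0,0 for degrees 0…12.
Finally multiplying by (1 + z + z^2 + z^3 + z^4 + z^5), the product of all factors after the first has coefficients 1,4,10,17,24,28,30,30,29,26,21,17,14 for degrees 0…12.
[z^12] = 1·14 − 2·17 + 1·21 = 1.

1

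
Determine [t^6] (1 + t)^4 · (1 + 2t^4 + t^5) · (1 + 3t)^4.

1204

(1 + t)^4 has coefficients 1,4,6,4,1 for degrees 0…4.
(1 + 2t^4 + t^5) has coefficients 1,0,0,0,2,1,0 for degrees 0…6.
Finally multiplying by (1 + 3t)^4, the product of all factors after the first has coefficients 1,12,54,108,83,25,120 for degrees 0…6.
[t^6] = 1·120 + 4·25 + 6·83 + 4·108 + 1·54 = 1204.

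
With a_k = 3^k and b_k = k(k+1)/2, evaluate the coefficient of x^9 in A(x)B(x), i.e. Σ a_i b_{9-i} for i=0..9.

The convolution is the x^9 coefficient of A(x)B(x).
Σ = 1·45 + 3·36 + 9·28 + 27·21 + 81·15 + 243·10 + 729·6 + 2187·3 + 6561·1 + 19683·0 = 22113.

22113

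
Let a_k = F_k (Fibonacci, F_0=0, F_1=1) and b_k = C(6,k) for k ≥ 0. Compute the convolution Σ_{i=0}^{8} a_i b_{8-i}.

377

Write out a_i and b_{8-i} for i = 0,…,8 and sum the products.
Σ = 0·0 + 1·0 + 1·1 + 2·6 + 3·15 + 5·20 + 8·15 + 13·6 + 21·1 = 377.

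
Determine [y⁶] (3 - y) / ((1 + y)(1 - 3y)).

Partial fractions give a closed form: a_n = (1)·(-1)^n + (2)·3^n.
At n = 6: a_6 = 1459.

1459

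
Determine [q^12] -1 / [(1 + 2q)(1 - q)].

Partial fractions give a closed form: a_n = (-2/3)·(-2)^n + (-1/3)·1^n.
At n = 12: a_12 = -2731.

-2731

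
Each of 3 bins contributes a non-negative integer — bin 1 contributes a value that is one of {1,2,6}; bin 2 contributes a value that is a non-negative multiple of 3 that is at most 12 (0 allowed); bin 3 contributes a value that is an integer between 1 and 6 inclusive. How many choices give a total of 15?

The generating function for the choices is (y + y^2 + y^6)·(1 + y^3 + y^6 + y^9 + y^12)·(y + y^2 + y^3 + y^4 + y^5 + y^6); the count is [y^15].
(y + y^2 + y^6) has coefficients 0,1,1,0,0,0,1 for degrees 0…6.
(1 + y^3 + y^6 + y^9 + y^12) has coefficients 1,0,0,1,0,0,1,0,0,1,0,0,1,0,0,0 for degrees 0…15.
Finally multiplying by (y + y^2 + y^3 + y^4 + y^5 + y^6), the product of all factors after the first has coefficients 0,1,1,1,2,2,2,2,2,2,2,2,2,2,2,2 for degrees 0…15.
[y^15] = 1·2 + 1·2 + 1·2 = 6.

6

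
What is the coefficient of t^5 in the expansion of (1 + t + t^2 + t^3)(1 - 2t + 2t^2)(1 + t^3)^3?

5

(1 + t + t^2 + t^3) has coefficients 1,1,1,1 for degrees 0…3.
(1 - 2t + 2t^2) has coefficients 1,-2,2,0,0,0 for degrees 0…5.
Finally multiplying by (1 + t^3)^3, the product of all factors after the first has coefficients 1,-2,2,3,-6,6 for degrees 0…5.
[t^5] = 1·6 + 1·(-6) + 1·3 + 1·2 = 5.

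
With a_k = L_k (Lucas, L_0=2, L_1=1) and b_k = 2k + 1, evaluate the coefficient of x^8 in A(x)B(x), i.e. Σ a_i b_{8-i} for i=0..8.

496

Write out a_i and b_{8-i} for i = 0,…,8 and sum the products.
Σ = 2·17 + 1·15 + 3·13 + 4·11 + 7·9 + 11·7 + 18·5 + 29·3 + 47·1 = 496.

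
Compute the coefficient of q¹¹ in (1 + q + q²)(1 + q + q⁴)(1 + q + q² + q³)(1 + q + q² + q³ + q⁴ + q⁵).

(1 + q + q²) has coefficients 1,1,1 for degrees 0…2.
(1 + q + q⁴) has coefficients 1,1,0,0,1,0,0,0,0,0,0,0 for degrees 0…11.
Multiplying by (1 + q + q² + q³) gives running coefficients 1,2,2,2,2,1,1,1,0,0,0,0 for degrees 0…11.
Finally multiplying by (1 + q + q² + q³ + q⁴ + q⁵), the product of all factors after the first has coefficients 1,3,5,7,9,10,10,9,7,5,3,2 for degrees 0…11.
[q¹¹] = 1·2 + 1·3 + 1·5 = 10.

10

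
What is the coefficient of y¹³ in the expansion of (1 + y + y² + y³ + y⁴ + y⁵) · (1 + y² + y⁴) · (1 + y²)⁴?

17

(1 + y + y² + y³ + y⁴ + y⁵) has coefficients 1,1,1,1,1,1 for degrees 0…5.
(1 + y² + y⁴) has coefficients 1,0,1,0,1,0,0,0,0,0,0,0,0,0 for degrees 0…13.
Finally multiplying by (1 + y²)⁴, the product of all factors after the first has coefficients 1,0,5,0,11,0,14,0,11,0,5,0,1,0 for degrees 0…13.
[y¹³] = 1·0 + 1·1 + 1·0 + 1·5 + 1·0 + 1·11 = 17.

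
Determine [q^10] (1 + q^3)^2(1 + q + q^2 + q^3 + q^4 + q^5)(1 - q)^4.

6

(1 + q^3)^2 has coefficients 1,0,0,2,0,0,1 for degrees 0…6.
(1 + q + q^2 + q^3 + q^4 + q^5) has coefficients 1,1,1,1,1,1,0,0,0,0,0 for degrees 0…10.
Finally multiplying by (1 - q)^4, the product of all factors after the first has coefficients 1,-3,3,-1,0,0,-1,3,-3,1,0 for degrees 0…10.
[q^10] = 1·0 + 2·3 + 1·0 = 6.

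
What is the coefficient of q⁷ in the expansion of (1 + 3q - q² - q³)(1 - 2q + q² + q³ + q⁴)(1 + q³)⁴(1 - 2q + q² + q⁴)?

-37

(1 + 3q - q² - q³) has coefficients 1,3,-1,-1 for degrees 0…3.
(1 - 2q + q² + q³ + q⁴) has coefficients 1,-2,1,1,1,0,0,0 for degrees 0…7.
Multiplying by (1 + q³)⁴ gives running coefficients 1,-2,1,5,-7,4,10,-8 for degrees 0…7.
Finally multiplying by (1 - 2q + q² + q⁴), the product of all factors after the first has coefficients 1,-4,6,1,-15,21,-4,-19 for degrees 0…7.
[q⁷] = 1·(-19) + 3·(-4) − 1·21 − 1·(-15) = -37.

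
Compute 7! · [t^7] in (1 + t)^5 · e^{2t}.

The EGF product rule gives c_7 = Σ_{k_1+k_2=7} C(7; k_1,k_2) · ∏ g_i(k_i), where (1+t)^5 gives the falling factorial (5)_k; e^{2t} gives (2)^k.
g_1(k) for k = 0…7: 1, 5, 20, 60, 120, 120, 0, 0.
g_2(k) for k = 0…7: 1, 2, 4, 8, 16, 32, 64, 128.
c_7 = Σ_k C(7,k)·g_1(k)·g_2(7−k) = 1·1·128 + 7·5·64 + 21·20·32 + 35·60·16 + 35·120·8 + 21·120·4 = 128 + 2240 + 13440 + 33600 + 33600 + 10080 = 93088.

93088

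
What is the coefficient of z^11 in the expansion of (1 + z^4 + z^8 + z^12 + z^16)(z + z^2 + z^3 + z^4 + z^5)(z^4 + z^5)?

(1 + z^4 + z^8 + z^12 + z^16) has coefficients 1,0,0,0,1,0,0,0,1,0,0,0 for degrees 0…11.
(z + z^2 + z^3 + z^4 + z^5) has coefficients 0,1,1,1,1,1,0,0,0,0,0,0 for degrees 0…11.
Finally multiplying by (z^4 + z^5), the product of all factors after the first has coefficients 0,0,0,0,0,1,2,2,2,2,1,0 for degrees 0…11.
[z^11] = 1·0 + 1·2 + 1·0 = 2.

2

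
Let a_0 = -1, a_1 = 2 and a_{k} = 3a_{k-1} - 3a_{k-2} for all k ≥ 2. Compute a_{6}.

27

The ordinary generating function has denominator 1 - 3t + 3t^2.
Iterating the recurrence: a_0,…,a_{6} = -1, 2, 9, 21, 36, 45, 27.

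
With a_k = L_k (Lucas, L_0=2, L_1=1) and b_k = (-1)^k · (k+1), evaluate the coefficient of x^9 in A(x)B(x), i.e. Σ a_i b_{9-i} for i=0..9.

Write out a_i and b_{9-i} for i = 0,…,9 and sum the products.
Σ = 2·(-10) + 1·9 + 3·(-8) + 4·7 + 7·(-6) + 11·5 + 18·(-4) + 29·3 + 47·(-2) + 76·1 = 3.

3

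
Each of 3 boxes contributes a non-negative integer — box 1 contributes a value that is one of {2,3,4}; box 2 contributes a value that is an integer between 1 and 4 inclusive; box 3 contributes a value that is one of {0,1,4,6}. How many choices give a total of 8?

The generating function for the choices is (t^2 + t^3 + t^4)·(t + t^2 + t^3 + t^4)·(1 + t + t^4 + t^6); the count is [t^8].
(t^2 + t^3 + t^4) has coefficients 0,0,1,1,1 for degrees 0…4.
(t + t^2 + t^3 + t^4) has coefficients 0,1,1,1,1,0,0,0,0 for degrees 0…8.
Finally multiplying by (1 + t + t^4 + t^6), the product of all factors after the first has coefficients 0,1,2,2,2,2,1,2,2 for degrees 0…8.
[t^8] = 1·1 + 1·2 + 1·2 = 5.

5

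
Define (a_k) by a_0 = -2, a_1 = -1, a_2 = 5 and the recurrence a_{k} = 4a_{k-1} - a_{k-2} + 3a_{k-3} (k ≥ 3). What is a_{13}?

12136925

The ordinary generating function has denominator 1 - 4z + z^2 - 3z^3.
Iterating the recurrence: a_0,…,a_{13} = -2, -1, 5, 15, 52, 208, 825, 3248, 12791, 50391, 198517, 782050, 3080856, 12136925.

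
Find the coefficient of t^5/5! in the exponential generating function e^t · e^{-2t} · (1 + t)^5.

-56

The EGF product rule gives c_5 = Σ_{k_1+k_2+k_3=5} C(5; k_1,k_2,k_3) · ∏ g_i(k_i), where e^t gives (1)^k; e^{-2t} gives (-2)^k; (1+t)^5 gives the falling factorial (5)_k.
g_1(k) for k = 0…5: 1, 1, 1, 1, 1, 1.
g_2(k) for k = 0…5: 1, -2, 4, -8, 16, -32.
g_3(k) for k = 0…5: 1, 5, 20, 60, 120, 120.
First combine the last two factors: h(k) = Σ_j C(k,j)·g_2(j)·g_3(k−j) for k = 0…5: 1, 3, 4, -8, -24, 88.
c_5 = Σ_k C(5,k)·g_1(k)·h(5−k) = 1·1·88 + 5·1·(-24) + 10·1·(-8) + 10·1·4 + 5·1·3 + 1·1·1 = 88 − 120 − 80 + 40 + 15 + 1 = -56.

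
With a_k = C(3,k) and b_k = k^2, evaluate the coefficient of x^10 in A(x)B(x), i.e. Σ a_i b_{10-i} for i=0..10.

The convolution is the t^10 coefficient of A(t)B(t).
Σ = 1·100 + 3·81 + 3·64 + 1·49 + 0·36 + 0·25 + 0·16 + 0·9 + 0·4 + 0·1 + 0·0 = 584.

584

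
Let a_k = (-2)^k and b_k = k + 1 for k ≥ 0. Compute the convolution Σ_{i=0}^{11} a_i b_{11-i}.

Write out a_i and b_{11-i} for i = 0,…,11 and sum the products.
Σ = 1·12 − 2·11 + 4·10 − 8·9 + 16·8 − 32·7 + 64·6 − 128·5 + 256·4 − 512·3 + 1024·2 − 2048·1 = -906.

-906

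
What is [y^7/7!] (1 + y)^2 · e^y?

57

The EGF product rule gives c_7 = Σ_{k_1+k_2=7} C(7; k_1,k_2) · ∏ g_i(k_i), where (1+y)^2 gives the falling factorial (2)_k; e^y gives (1)^k.
g_1(k) for k = 0…7: 1, 2, 2, 0, 0, 0, 0, 0.
g_2(k) for k = 0…7: 1, 1, 1, 1, 1, 1, 1, 1.
c_7 = Σ_k C(7,k)·g_1(k)·g_2(7−k) = 1·1·1 + 7·2·1 + 21·2·1 = 1 + 14 + 42 = 57.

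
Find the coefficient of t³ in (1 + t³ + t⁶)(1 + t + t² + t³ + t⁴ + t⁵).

2

(1 + t³ + t⁶) has coefficients 1,0,0,1 for degrees 0…3.
(1 + t + t² + t³ + t⁴ + t⁵) has coefficients 1,1,1,1 for degrees 0…3.
[t³] = 1·1 + 1·1 = 2.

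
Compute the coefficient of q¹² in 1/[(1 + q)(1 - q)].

1

Partial fractions give a closed form: a_n = (1/2)·(-1)^n + (1/2)·1^n.
At n = 12: a_12 = 1.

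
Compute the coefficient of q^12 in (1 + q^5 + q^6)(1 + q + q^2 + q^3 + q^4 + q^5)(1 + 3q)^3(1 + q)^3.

1010

(1 + q^5 + q^6) has coefficients 1,0,0,0,0,1,1 for degrees 0…6.
(1 + q + q^2 + q^3 + q^4 + q^5) has coefficients 1,1,1,1,1,1,0,0,0,0,0,0,0 for degrees 0…12.
Multiplying by (1 + 3q)^3 gives running coefficients 1,10,37,64,64,64,63,54,27,0,0,0,0 for degrees 0…12.
Finally multiplying by (1 + q)^3, the product of all factors after the first has coefficients 1,13,70,206,377,485,511,499,442,306,135,27,0 for degrees 0…12.
[q^12] = 1·0 + 1·499 + 1·511 = 1010.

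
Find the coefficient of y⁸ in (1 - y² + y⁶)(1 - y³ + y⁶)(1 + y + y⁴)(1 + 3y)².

(1 - y² + y⁶) has coefficients 1,0,-1,0,0,0,1 for degrees 0…6.
(1 - y³ + y⁶) has coefficients 1,0,0,-1,0,0,1,0,0 for degrees 0…8.
Multiplying by (1 + y + y⁴) gives running coefficients 1,1,0,-1,0,0,1,0,0 for degrees 0…8.
Finally multiplying by (1 + 3y)², the product of all factors after the first has coefficients 1,7,15,8,-6,-9,1,6,9 for degrees 0…8.
[y⁸] = 1·9 − 1·1 + 1·15 = 23.

23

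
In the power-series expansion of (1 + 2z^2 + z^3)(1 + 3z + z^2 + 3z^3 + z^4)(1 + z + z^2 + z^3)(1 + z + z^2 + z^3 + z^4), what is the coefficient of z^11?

39

(1 + 2z^2 + z^3) has coefficients 1,0,2,1 for degrees 0…3.
(1 + 3z + z^2 + 3z^3 + z^4) has coefficients 1,3,1,3,1,0,0,0,0,0,0,0 for degrees 0…11.
Multiplying by (1 + z + z^2 + z^3) gives running coefficients 1,4,5,8,8,5,4,1,0,0,0,0 for degrees 0…11.
Finally multiplying by (1 + z + z^2 + z^3 + z^4), the product of all factors after the first has coefficients 1,5,10,18,26,30,30,26,18,10,5,1 for degrees 0…11.
[z^11] = 1·1 + 2·10 + 1·18 = 39.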